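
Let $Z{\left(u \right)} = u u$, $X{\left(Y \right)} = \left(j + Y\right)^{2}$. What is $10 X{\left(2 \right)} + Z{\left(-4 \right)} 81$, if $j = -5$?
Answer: $1386$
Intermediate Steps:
$X{\left(Y \right)} = \left(-5 + Y\right)^{2}$
$Z{\left(u \right)} = u^{2}$
$10 X{\left(2 \right)} + Z{\left(-4 \right)} 81 = 10 \left(-5 + 2\right)^{2} + \left(-4\right)^{2} \cdot 81 = 10 \left(-3\right)^{2} + 16 \cdot 81 = 10 \cdot 9 + 1296 = 90 + 1296 = 1386$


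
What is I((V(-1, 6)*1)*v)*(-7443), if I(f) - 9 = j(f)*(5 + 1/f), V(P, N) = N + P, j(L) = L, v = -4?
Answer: 669870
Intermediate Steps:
I(f) = 9 + f*(5 + 1/f)
I((V(-1, 6)*1)*v)*(-7443) = (10 + 5*(((6 - 1)*1)*(-4)))*(-7443) = (10 + 5*((5*1)*(-4)))*(-7443) = (10 + 5*(5*(-4)))*(-7443) = (10 + 5*(-20))*(-7443) = (10 - 100)*(-7443) = -90*(-7443) = 669870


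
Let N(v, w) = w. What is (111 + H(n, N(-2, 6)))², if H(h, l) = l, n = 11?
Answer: 13689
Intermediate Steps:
(111 + H(n, N(-2, 6)))² = (111 + 6)² = 117² = 13689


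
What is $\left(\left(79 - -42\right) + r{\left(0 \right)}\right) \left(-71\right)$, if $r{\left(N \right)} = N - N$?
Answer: $-8591$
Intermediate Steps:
$r{\left(N \right)} = 0$
$\left(\left(79 - -42\right) + r{\left(0 \right)}\right) \left(-71\right) = \left(\left(79 - -42\right) + 0\right) \left(-71\right) = \left(\left(79 + 42\right) + 0\right) \left(-71\right) = \left(121 + 0\right) \left(-71\right) = 121 \left(-71\right) = -8591$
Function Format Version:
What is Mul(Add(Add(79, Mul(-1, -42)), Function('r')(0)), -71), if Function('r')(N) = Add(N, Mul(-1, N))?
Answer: -8591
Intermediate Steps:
Function('r')(N) = 0
Mul(Add(Add(79, Mul(-1, -42)), Function('r')(0)), -71) = Mul(Add(Add(79, Mul(-1, -42)), 0), -71) = Mul(Add(Add(79, 42), 0), -71) = Mul(Add(121, 0), -71) = Mul(121, -71) = -8591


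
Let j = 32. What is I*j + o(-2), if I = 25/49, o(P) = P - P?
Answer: 800/49 ≈ 16.327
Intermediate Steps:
o(P) = 0
I = 25/49 (I = 25*(1/49) = 25/49 ≈ 0.51020)
I*j + o(-2) = (25/49)*32 + 0 = 800/49 + 0 = 800/49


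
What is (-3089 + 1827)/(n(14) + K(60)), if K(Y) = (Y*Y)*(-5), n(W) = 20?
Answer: 631/8990 ≈ 0.070189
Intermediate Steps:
K(Y) = -5*Y**2 (K(Y) = Y**2*(-5) = -5*Y**2)
(-3089 + 1827)/(n(14) + K(60)) = (-3089 + 1827)/(20 - 5*60**2) = -1262/(20 - 5*3600) = -1262/(20 - 18000) = -1262/(-17980) = -1262*(-1/17980) = 631/8990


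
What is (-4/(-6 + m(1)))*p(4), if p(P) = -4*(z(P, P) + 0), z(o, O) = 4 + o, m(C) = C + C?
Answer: -32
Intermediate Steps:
m(C) = 2*C
p(P) = -16 - 4*P (p(P) = -4*((4 + P) + 0) = -4*(4 + P) = -16 - 4*P)
(-4/(-6 + m(1)))*p(4) = (-4/(-6 + 2*1))*(-16 - 4*4) = (-4/(-6 + 2))*(-16 - 16) = (-4/(-4))*(-32) = -1/4*(-4)*(-32) = 1*(-32) = -32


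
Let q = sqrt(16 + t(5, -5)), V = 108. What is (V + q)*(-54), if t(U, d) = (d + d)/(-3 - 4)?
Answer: -5832 - 54*sqrt(854)/7 ≈ -6057.4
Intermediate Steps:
t(U, d) = -2*d/7 (t(U, d) = (2*d)/(-7) = (2*d)*(-1/7) = -2*d/7)
q = sqrt(854)/7 (q = sqrt(16 - 2/7*(-5)) = sqrt(16 + 10/7) = sqrt(122/7) = sqrt(854)/7 ≈ 4.1748)
(V + q)*(-54) = (108 + sqrt(854)/7)*(-54) = -5832 - 54*sqrt(854)/7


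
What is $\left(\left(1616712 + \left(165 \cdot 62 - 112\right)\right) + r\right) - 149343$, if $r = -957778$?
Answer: $519709$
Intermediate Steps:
$\left(\left(1616712 + \left(165 \cdot 62 - 112\right)\right) + r\right) - 149343 = \left(\left(1616712 + \left(165 \cdot 62 - 112\right)\right) - 957778\right) - 149343 = \left(\left(1616712 + \left(10230 - 112\right)\right) - 957778\right) - 149343 = \left(\left(1616712 + 10118\right) - 957778\right) - 149343 = \left(1626830 - 957778\right) - 149343 = 669052 - 149343 = 519709$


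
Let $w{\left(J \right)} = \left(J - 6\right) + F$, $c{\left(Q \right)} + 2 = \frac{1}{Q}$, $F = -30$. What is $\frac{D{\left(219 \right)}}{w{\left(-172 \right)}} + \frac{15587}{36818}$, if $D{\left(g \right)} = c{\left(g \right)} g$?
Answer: $\frac{9665781}{3829072} \approx 2.5243$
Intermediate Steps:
$c{\left(Q \right)} = -2 + \frac{1}{Q}$
$w{\left(J \right)} = -36 + J$ ($w{\left(J \right)} = \left(J - 6\right) - 30 = \left(-6 + J\right) - 30 = -36 + J$)
$D{\left(g \right)} = g \left(-2 + \frac{1}{g}\right)$ ($D{\left(g \right)} = \left(-2 + \frac{1}{g}\right) g = g \left(-2 + \frac{1}{g}\right)$)
$\frac{D{\left(219 \right)}}{w{\left(-172 \right)}} + \frac{15587}{36818} = \frac{1 - 438}{-36 - 172} + \frac{15587}{36818} = \frac{1 - 438}{-208} + 15587 \cdot \frac{1}{36818} = \left(-437\right) \left(- \frac{1}{208}\right) + \frac{15587}{36818} = \frac{437}{208} + \frac{15587}{36818} = \frac{9665781}{3829072}$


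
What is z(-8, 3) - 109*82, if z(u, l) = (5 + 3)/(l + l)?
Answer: -26810/3 ≈ -8936.7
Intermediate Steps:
z(u, l) = 4/l (z(u, l) = 8/((2*l)) = 8*(1/(2*l)) = 4/l)
z(-8, 3) - 109*82 = 4/3 - 109*82 = 4*(⅓) - 8938 = 4/3 - 8938 = -26810/3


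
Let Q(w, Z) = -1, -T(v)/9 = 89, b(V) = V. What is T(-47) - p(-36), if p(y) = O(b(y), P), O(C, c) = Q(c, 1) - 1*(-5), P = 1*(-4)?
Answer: -805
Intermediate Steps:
P = -4
T(v) = -801 (T(v) = -9*89 = -801)
O(C, c) = 4 (O(C, c) = -1 - 1*(-5) = -1 + 5 = 4)
p(y) = 4
T(-47) - p(-36) = -801 - 1*4 = -801 - 4 = -805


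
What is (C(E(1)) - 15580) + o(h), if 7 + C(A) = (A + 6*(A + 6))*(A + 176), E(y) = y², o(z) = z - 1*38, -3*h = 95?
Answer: -24137/3 ≈ -8045.7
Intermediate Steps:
h = -95/3 (h = -⅓*95 = -95/3 ≈ -31.667)
o(z) = -38 + z (o(z) = z - 38 = -38 + z)
C(A) = -7 + (36 + 7*A)*(176 + A) (C(A) = -7 + (A + 6*(A + 6))*(A + 176) = -7 + (A + 6*(6 + A))*(176 + A) = -7 + (A + (36 + 6*A))*(176 + A) = -7 + (36 + 7*A)*(176 + A))
(C(E(1)) - 15580) + o(h) = ((6329 + 7*(1²)² + 1268*1²) - 15580) + (-38 - 95/3) = ((6329 + 7*1² + 1268*1) - 15580) - 209/3 = ((6329 + 7*1 + 1268) - 15580) - 209/3 = ((6329 + 7 + 1268) - 15580) - 209/3 = (7604 - 15580) - 209/3 = -7976 - 209/3 = -24137/3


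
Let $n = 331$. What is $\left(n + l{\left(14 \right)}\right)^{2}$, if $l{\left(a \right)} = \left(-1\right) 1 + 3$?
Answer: $110889$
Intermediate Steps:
$l{\left(a \right)} = 2$ ($l{\left(a \right)} = -1 + 3 = 2$)
$\left(n + l{\left(14 \right)}\right)^{2} = \left(331 + 2\right)^{2} = 333^{2} = 110889$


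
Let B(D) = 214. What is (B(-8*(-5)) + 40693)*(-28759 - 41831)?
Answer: -2887625130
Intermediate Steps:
(B(-8*(-5)) + 40693)*(-28759 - 41831) = (214 + 40693)*(-28759 - 41831) = 40907*(-70590) = -2887625130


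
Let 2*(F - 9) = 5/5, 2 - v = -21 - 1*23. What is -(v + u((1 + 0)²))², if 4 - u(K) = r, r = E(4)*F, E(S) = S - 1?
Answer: -1849/4 ≈ -462.25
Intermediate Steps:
v = 46 (v = 2 - (-21 - 1*23) = 2 - (-21 - 23) = 2 - 1*(-44) = 2 + 44 = 46)
E(S) = -1 + S
F = 19/2 (F = 9 + (5/5)/2 = 9 + (5*(⅕))/2 = 9 + (½)*1 = 9 + ½ = 19/2 ≈ 9.5000)
r = 57/2 (r = (-1 + 4)*(19/2) = 3*(19/2) = 57/2 ≈ 28.500)
u(K) = -49/2 (u(K) = 4 - 1*57/2 = 4 - 57/2 = -49/2)
-(v + u((1 + 0)²))² = -(46 - 49/2)² = -(43/2)² = -1*1849/4 = -1849/4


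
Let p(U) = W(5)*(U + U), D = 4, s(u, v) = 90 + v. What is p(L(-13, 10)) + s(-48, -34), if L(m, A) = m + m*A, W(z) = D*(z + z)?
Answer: -11384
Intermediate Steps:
W(z) = 8*z (W(z) = 4*(z + z) = 4*(2*z) = 8*z)
L(m, A) = m + A*m
p(U) = 80*U (p(U) = (8*5)*(U + U) = 40*(2*U) = 80*U)
p(L(-13, 10)) + s(-48, -34) = 80*(-13*(1 + 10)) + (90 - 34) = 80*(-13*11) + 56 = 80*(-143) + 56 = -11440 + 56 = -11384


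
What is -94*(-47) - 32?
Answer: 4386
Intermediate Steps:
-94*(-47) - 32 = 4418 - 32 = 4386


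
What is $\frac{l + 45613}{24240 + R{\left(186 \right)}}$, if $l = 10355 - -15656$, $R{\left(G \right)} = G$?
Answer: $\frac{35812}{12213} \approx 2.9323$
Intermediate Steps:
$l = 26011$ ($l = 10355 + 15656 = 26011$)
$\frac{l + 45613}{24240 + R{\left(186 \right)}} = \frac{26011 + 45613}{24240 + 186} = \frac{71624}{24426} = 71624 \cdot \frac{1}{24426} = \frac{35812}{12213}$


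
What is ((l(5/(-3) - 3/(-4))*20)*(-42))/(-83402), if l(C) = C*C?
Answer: 385/45492 ≈ 0.0084630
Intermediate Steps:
l(C) = C²
((l(5/(-3) - 3/(-4))*20)*(-42))/(-83402) = (((5/(-3) - 3/(-4))²*20)*(-42))/(-83402) = (((5*(-⅓) - 3*(-¼))²*20)*(-42))*(-1/83402) = (((-5/3 + ¾)²*20)*(-42))*(-1/83402) = (((-11/12)²*20)*(-42))*(-1/83402) = (((121/144)*20)*(-42))*(-1/83402) = ((605/36)*(-42))*(-1/83402) = -4235/6*(-1/83402) = 385/45492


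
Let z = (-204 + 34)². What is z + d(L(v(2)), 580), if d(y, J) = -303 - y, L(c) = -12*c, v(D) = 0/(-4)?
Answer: 28597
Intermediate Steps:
v(D) = 0 (v(D) = 0*(-¼) = 0)
z = 28900 (z = (-170)² = 28900)
z + d(L(v(2)), 580) = 28900 + (-303 - (-12)*0) = 28900 + (-303 - 1*0) = 28900 + (-303 + 0) = 28900 - 303 = 28597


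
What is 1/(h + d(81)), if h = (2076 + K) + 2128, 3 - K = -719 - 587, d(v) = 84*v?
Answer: 1/12317 ≈ 8.1189e-5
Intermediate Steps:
K = 1309 (K = 3 - (-719 - 587) = 3 - 1*(-1306) = 3 + 1306 = 1309)
h = 5513 (h = (2076 + 1309) + 2128 = 3385 + 2128 = 5513)
1/(h + d(81)) = 1/(5513 + 84*81) = 1/(5513 + 6804) = 1/12317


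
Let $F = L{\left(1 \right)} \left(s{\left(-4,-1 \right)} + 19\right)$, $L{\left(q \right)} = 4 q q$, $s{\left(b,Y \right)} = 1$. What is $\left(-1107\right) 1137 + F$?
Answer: $-1258579$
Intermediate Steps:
$L{\left(q \right)} = 4 q^{2}$
$F = 80$ ($F = 4 \cdot 1^{2} \left(1 + 19\right) = 4 \cdot 1 \cdot 20 = 4 \cdot 20 = 80$)
$\left(-1107\right) 1137 + F = \left(-1107\right) 1137 + 80 = -1258659 + 80 = -1258579$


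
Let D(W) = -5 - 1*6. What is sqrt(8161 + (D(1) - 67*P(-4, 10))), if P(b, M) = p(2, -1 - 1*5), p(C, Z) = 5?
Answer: sqrt(7815) ≈ 88.402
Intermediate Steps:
P(b, M) = 5
D(W) = -11 (D(W) = -5 - 6 = -11)
sqrt(8161 + (D(1) - 67*P(-4, 10))) = sqrt(8161 + (-11 - 67*5)) = sqrt(8161 + (-11 - 335)) = sqrt(8161 - 346) = sqrt(7815)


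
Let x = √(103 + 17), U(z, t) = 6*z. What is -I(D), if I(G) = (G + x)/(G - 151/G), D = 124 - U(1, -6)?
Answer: -13924/13773 - 236*√30/13773 ≈ -1.1048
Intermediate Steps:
x = 2*√30 (x = √120 = 2*√30 ≈ 10.954)
D = 118 (D = 124 - 6 = 118)
I(G) = (G + 2*√30)/(G - 151/G)
-I(D) = -118*(118 + 2*√30)/(-151 + 118²) = -118*(118 + 2*√30)/(-151 + 13924) = -118*(118 + 2*√30)/13773 = -(13924/13773 + 236*√30/13773) = -13924/13773 - 236*√30/13773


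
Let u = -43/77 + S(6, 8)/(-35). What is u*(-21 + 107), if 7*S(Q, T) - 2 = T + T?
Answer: -146458/2695 ≈ -54.344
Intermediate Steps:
S(Q, T) = 2/7 + 2*T/7 (S(Q, T) = 2/7 + (T + T)/7 = 2/7 + (2*T)/7 = 2/7 + 2*T/7)
u = -1703/2695 (u = -43/77 + (2/7 + (2/7)*8)/(-35) = -43*1/77 + (2/7 + 16/7)*(-1/35) = -43/77 + (18/7)*(-1/35) = -43/77 - 18/245 = -1703/2695 ≈ -0.63191)
u*(-21 + 107) = -1703*(-21 + 107)/2695 = -1703/2695*86 = -146458/2695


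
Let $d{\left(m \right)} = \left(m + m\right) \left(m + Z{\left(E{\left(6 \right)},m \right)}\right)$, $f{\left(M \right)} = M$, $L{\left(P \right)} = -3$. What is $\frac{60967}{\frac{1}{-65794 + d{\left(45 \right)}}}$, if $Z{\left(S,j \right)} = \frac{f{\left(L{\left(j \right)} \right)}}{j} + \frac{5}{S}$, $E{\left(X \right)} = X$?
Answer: $-3760139725$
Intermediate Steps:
$Z{\left(S,j \right)} = - \frac{3}{j} + \frac{5}{S}$
$d{\left(m \right)} = 2 m \left(\frac{5}{6} + m - \frac{3}{m}\right)$ ($d{\left(m \right)} = \left(m + m\right) \left(m + \left(- \frac{3}{m} + \frac{5}{6}\right)\right) = 2 m \left(m + \left(- \frac{3}{m} + 5 \cdot \frac{1}{6}\right)\right) = 2 m \left(m + \left(- \frac{3}{m} + \frac{5}{6}\right)\right) = 2 m \left(m + \left(\frac{5}{6} - \frac{3}{m}\right)\right) = 2 m \left(\frac{5}{6} + m - \frac{3}{m}\right)$)
$\frac{60967}{\frac{1}{-65794 + d{\left(45 \right)}}} = \frac{60967}{\frac{1}{-65794 + \left(-6 + 2 \cdot 45^{2} + \frac{5}{3} \cdot 45\right)}} = \frac{60967}{\frac{1}{-65794 + \left(-6 + 2 \cdot 2025 + 75\right)}} = \frac{60967}{\frac{1}{-65794 + \left(-6 + 4050 + 75\right)}} = \frac{60967}{\frac{1}{-65794 + 4119}} = \frac{60967}{\frac{1}{-61675}} = \frac{60967}{- \frac{1}{61675}} = 60967 \left(-61675\right) = -3760139725$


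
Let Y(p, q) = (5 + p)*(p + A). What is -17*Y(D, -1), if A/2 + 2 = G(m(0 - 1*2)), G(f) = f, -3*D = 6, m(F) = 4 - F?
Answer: -306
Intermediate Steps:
D = -2 (D = -⅓*6 = -2)
A = 8 (A = -4 + 2*(4 - (0 - 1*2)) = -4 + 2*(4 - (0 - 2)) = -4 + 2*(4 - 1*(-2)) = -4 + 2*(4 + 2) = -4 + 2*6 = -4 + 12 = 8)
Y(p, q) = (5 + p)*(8 + p) (Y(p, q) = (5 + p)*(p + 8) = (5 + p)*(8 + p))
-17*Y(D, -1) = -17*(40 + (-2)² + 13*(-2)) = -17*(40 + 4 - 26) = -17*18 = -306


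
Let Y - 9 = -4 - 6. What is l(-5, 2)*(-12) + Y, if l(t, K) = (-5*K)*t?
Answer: -601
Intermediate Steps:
Y = -1 (Y = 9 + (-4 - 6) = 9 - 10 = -1)
l(t, K) = -5*K*t
l(-5, 2)*(-12) + Y = -5*2*(-5)*(-12) - 1 = 50*(-12) - 1 = -600 - 1 = -601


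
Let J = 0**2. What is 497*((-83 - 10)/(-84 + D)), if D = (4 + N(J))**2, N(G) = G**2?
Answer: 46221/68 ≈ 679.72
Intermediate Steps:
J = 0
D = 16 (D = (4 + 0**2)**2 = (4 + 0)**2 = 4**2 = 16)
497*((-83 - 10)/(-84 + D)) = 497*((-83 - 10)/(-84 + 16)) = 497*(-93/(-68)) = 497*(-93*(-1/68)) = 497*(93/68) = 46221/68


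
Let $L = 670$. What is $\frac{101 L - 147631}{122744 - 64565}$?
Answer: $- \frac{79961}{58179} \approx -1.3744$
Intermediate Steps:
$\frac{101 L - 147631}{122744 - 64565} = \frac{101 \cdot 670 - 147631}{122744 - 64565} = \frac{67670 - 147631}{58179} = \left(-79961\right) \frac{1}{58179} = - \frac{79961}{58179}$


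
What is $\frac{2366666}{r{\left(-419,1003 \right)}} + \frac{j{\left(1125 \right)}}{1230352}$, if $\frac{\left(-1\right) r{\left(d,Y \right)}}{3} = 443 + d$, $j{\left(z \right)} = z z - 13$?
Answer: $- \frac{45495955037}{1384146} \approx -32869.0$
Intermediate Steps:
$j{\left(z \right)} = -13 + z^{2}$ ($j{\left(z \right)} = z^{2} - 13 = -13 + z^{2}$)
$r{\left(d,Y \right)} = -1329 - 3 d$ ($r{\left(d,Y \right)} = - 3 \left(443 + d\right) = -1329 - 3 d$)
$\frac{2366666}{r{\left(-419,1003 \right)}} + \frac{j{\left(1125 \right)}}{1230352} = \frac{2366666}{-1329 - -1257} + \frac{-13 + 1125^{2}}{1230352} = \frac{2366666}{-1329 + 1257} + \left(-13 + 1265625\right) \frac{1}{1230352} = \frac{2366666}{-72} + 1265612 \cdot \frac{1}{1230352} = 2366666 \left(- \frac{1}{72}\right) + \frac{316403}{307588} = - \frac{1183333}{36} + \frac{316403}{307588} = - \frac{45495955037}{1384146}$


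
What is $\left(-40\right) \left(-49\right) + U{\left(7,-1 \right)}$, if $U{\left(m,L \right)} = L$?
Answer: $1959$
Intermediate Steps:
$\left(-40\right) \left(-49\right) + U{\left(7,-1 \right)} = \left(-40\right) \left(-49\right) - 1 = 1960 - 1 = 1959$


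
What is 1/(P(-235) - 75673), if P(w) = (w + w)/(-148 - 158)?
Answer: -153/11577734 ≈ -1.3215e-5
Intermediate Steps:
P(w) = -w/153 (P(w) = (2*w)/(-306) = (2*w)*(-1/306) = -w/153)
1/(P(-235) - 75673) = 1/(-1/153*(-235) - 75673) = 1/(235/153 - 75673) = 1/(-11577734/153) = -153/11577734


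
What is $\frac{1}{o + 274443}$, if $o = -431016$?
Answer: $- \frac{1}{156573} \approx -6.3868 \cdot 10^{-6}$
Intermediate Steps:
$\frac{1}{o + 274443} = \frac{1}{-431016 + 274443} = \frac{1}{-156573} = - \frac{1}{156573}$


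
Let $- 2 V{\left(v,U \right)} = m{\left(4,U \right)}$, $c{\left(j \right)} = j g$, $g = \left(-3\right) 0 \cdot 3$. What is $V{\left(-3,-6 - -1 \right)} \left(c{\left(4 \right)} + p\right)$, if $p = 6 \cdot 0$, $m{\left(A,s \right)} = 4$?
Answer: $0$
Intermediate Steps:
$g = 0$ ($g = 0 \cdot 3 = 0$)
$c{\left(j \right)} = 0$ ($c{\left(j \right)} = j 0 = 0$)
$p = 0$
$V{\left(v,U \right)} = -2$ ($V{\left(v,U \right)} = \left(- \frac{1}{2}\right) 4 = -2$)
$V{\left(-3,-6 - -1 \right)} \left(c{\left(4 \right)} + p\right) = - 2 \left(0 + 0\right) = \left(-2\right) 0 = 0$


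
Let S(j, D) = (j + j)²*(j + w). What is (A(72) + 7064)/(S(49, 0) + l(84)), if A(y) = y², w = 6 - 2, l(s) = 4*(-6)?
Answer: 3062/127247 ≈ 0.024063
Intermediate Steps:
l(s) = -24
w = 4
S(j, D) = 4*j²*(4 + j) (S(j, D) = (j + j)²*(j + 4) = (2*j)²*(4 + j) = (4*j²)*(4 + j) = 4*j²*(4 + j))
(A(72) + 7064)/(S(49, 0) + l(84)) = (72² + 7064)/(4*49²*(4 + 49) - 24) = (5184 + 7064)/(4*2401*53 - 24) = 12248/(509012 - 24) = 12248/508988 = 12248*(1/508988) = 3062/127247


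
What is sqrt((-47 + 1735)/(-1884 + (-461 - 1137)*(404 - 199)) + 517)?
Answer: sqrt(14030351292345)/164737 ≈ 22.738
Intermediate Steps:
sqrt((-47 + 1735)/(-1884 + (-461 - 1137)*(404 - 199)) + 517) = sqrt(1688/(-1884 - 1598*205) + 517) = sqrt(1688/(-1884 - 327590) + 517) = sqrt(1688/(-329474) + 517) = sqrt(1688*(-1/329474) + 517) = sqrt(-844/164737 + 517) = sqrt(85168185/164737) = sqrt(14030351292345)/164737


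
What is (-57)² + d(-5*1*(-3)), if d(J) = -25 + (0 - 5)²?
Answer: 3249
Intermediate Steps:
d(J) = 0 (d(J) = -25 + (-5)² = -25 + 25 = 0)
(-57)² + d(-5*1*(-3)) = (-57)² + 0 = 3249 + 0 = 3249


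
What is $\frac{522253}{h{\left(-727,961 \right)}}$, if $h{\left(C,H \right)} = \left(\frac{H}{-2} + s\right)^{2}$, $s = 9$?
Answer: $\frac{2089012}{889249} \approx 2.3492$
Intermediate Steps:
$h{\left(C,H \right)} = \left(9 - \frac{H}{2}\right)^{2}$ ($h{\left(C,H \right)} = \left(\frac{H}{-2} + 9\right)^{2} = \left(H \left(- \frac{1}{2}\right) + 9\right)^{2} = \left(- \frac{H}{2} + 9\right)^{2} = \left(9 - \frac{H}{2}\right)^{2}$)
$\frac{522253}{h{\left(-727,961 \right)}} = \frac{522253}{\frac{1}{4} \left(-18 + 961\right)^{2}} = \frac{522253}{\frac{1}{4} \cdot 943^{2}} = \frac{522253}{\frac{1}{4} \cdot 889249} = \frac{522253}{\frac{889249}{4}} = 522253 \cdot \frac{4}{889249} = \frac{2089012}{889249}$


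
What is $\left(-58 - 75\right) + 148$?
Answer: $15$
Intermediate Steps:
$\left(-58 - 75\right) + 148 = -133 + 148 = 15$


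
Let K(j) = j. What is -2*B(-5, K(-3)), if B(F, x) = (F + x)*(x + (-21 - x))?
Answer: -336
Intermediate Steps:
B(F, x) = -21*F - 21*x (B(F, x) = (F + x)*(-21) = -21*F - 21*x)
-2*B(-5, K(-3)) = -2*(-21*(-5) - 21*(-3)) = -2*(105 + 63) = -2*168 = -336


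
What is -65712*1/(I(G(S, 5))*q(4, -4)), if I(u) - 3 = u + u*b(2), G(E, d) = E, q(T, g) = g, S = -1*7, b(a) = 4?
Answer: -4107/8 ≈ -513.38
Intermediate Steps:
S = -7
I(u) = 3 + 5*u (I(u) = 3 + (u + u*4) = 3 + (u + 4*u) = 3 + 5*u)
-65712*1/(I(G(S, 5))*q(4, -4)) = -65712*(-1/(4*(3 + 5*(-7)))) = -65712*(-1/(4*(3 - 35))) = -65712/((-32*(-4))) = -65712/128 = -65712*1/128 = -4107/8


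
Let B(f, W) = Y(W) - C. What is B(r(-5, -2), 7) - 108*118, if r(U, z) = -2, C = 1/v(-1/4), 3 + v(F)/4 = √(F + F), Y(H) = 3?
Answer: -484155/38 + I*√2/76 ≈ -12741.0 + 0.018608*I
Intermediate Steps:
v(F) = -12 + 4*√2*√F (v(F) = -12 + 4*√(F + F) = -12 + 4*√(2*F) = -12 + 4*(√2*√F) = -12 + 4*√2*√F)
C = 1/(-12 + 2*I*√2) (C = 1/(-12 + 4*√2*√(-1/4)) = 1/(-12 + 4*√2*√(-1*¼)) = 1/(-12 + 4*√2*√(-¼)) = 1/(-12 + 4*√2*(I/2)) = 1/(-12 + 2*I*√2) ≈ -0.078947 - 0.018608*I)
B(f, W) = 117/38 + I*√2/76 (B(f, W) = 3 - (-3/38 - I*√2/76) = 3 + (3/38 + I*√2/76) = 117/38 + I*√2/76)
B(r(-5, -2), 7) - 108*118 = (117/38 + I*√2/76) - 108*118 = (117/38 + I*√2/76) - 12744 = -484155/38 + I*√2/76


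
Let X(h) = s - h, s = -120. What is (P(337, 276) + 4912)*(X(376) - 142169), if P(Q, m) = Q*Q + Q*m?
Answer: -30172648845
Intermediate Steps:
P(Q, m) = Q**2 + Q*m
X(h) = -120 - h
(P(337, 276) + 4912)*(X(376) - 142169) = (337*(337 + 276) + 4912)*((-120 - 1*376) - 142169) = (337*613 + 4912)*((-120 - 376) - 142169) = (206581 + 4912)*(-496 - 142169) = 211493*(-142665) = -30172648845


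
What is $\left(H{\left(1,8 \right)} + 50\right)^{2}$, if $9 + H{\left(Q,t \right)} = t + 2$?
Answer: $2601$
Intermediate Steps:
$H{\left(Q,t \right)} = -7 + t$ ($H{\left(Q,t \right)} = -9 + \left(t + 2\right) = -9 + \left(2 + t\right) = -7 + t$)
$\left(H{\left(1,8 \right)} + 50\right)^{2} = \left(\left(-7 + 8\right) + 50\right)^{2} = \left(1 + 50\right)^{2} = 51^{2} = 2601$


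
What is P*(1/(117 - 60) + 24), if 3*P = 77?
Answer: 105413/171 ≈ 616.45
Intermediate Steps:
P = 77/3 (P = (⅓)*77 = 77/3 ≈ 25.667)
P*(1/(117 - 60) + 24) = 77*(1/(117 - 60) + 24)/3 = 77*(1/57 + 24)/3 = (77/3)*(1369/57) = 105413/171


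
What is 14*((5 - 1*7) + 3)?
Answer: 14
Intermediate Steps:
14*((5 - 1*7) + 3) = 14*((5 - 7) + 3) = 14*(-2 + 3) = 14*1 = 14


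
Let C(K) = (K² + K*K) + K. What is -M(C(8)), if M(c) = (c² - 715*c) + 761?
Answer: 77983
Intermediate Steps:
C(K) = K + 2*K² (C(K) = (K² + K²) + K = 2*K² + K = K + 2*K²)
M(c) = 761 + c² - 715*c
-M(C(8)) = -(761 + (8*(1 + 2*8))² - 5720*(1 + 2*8)) = -(761 + (8*(1 + 16))² - 5720*(1 + 16)) = -(761 + (8*17)² - 5720*17) = -(761 + 136² - 715*136) = -(761 + 18496 - 97240) = -1*(-77983) = 77983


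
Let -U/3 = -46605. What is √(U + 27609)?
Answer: 16*√654 ≈ 409.17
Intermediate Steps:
U = 139815 (U = -3*(-46605) = 139815)
√(U + 27609) = √(139815 + 27609) = √167424 = 16*√654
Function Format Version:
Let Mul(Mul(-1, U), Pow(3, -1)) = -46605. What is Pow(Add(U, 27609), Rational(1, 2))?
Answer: Mul(16, Pow(654, Rational(1, 2))) ≈ 409.17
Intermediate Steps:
U = 139815 (U = Mul(-3, -46605) = 139815)
Pow(Add(U, 27609), Rational(1, 2)) = Pow(Add(139815, 27609), Rational(1, 2)) = Pow(167424, Rational(1, 2)) = Mul(16, Pow(654, Rational(1, 2)))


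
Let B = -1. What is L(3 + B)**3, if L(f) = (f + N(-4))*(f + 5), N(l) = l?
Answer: -2744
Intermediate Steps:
L(f) = (-4 + f)*(5 + f) (L(f) = (f - 4)*(f + 5) = (-4 + f)*(5 + f))
L(3 + B)**3 = (-20 + (3 - 1) + (3 - 1)**2)**3 = (-20 + 2 + 2**2)**3 = (-20 + 2 + 4)**3 = (-14)**3 = -2744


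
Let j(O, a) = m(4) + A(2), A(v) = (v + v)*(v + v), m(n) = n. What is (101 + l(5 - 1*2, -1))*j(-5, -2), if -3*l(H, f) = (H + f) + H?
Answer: 5960/3 ≈ 1986.7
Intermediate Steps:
A(v) = 4*v² (A(v) = (2*v)*(2*v) = 4*v²)
j(O, a) = 20 (j(O, a) = 4 + 4*2² = 4 + 4*4 = 4 + 16 = 20)
l(H, f) = -2*H/3 - f/3 (l(H, f) = -((H + f) + H)/3 = -(f + 2*H)/3 = -2*H/3 - f/3)
(101 + l(5 - 1*2, -1))*j(-5, -2) = (101 + (-2*(5 - 1*2)/3 - ⅓*(-1)))*20 = (101 + (-2*(5 - 2)/3 + ⅓))*20 = (101 + (-⅔*3 + ⅓))*20 = (101 + (-2 + ⅓))*20 = (101 - 5/3)*20 = (298/3)*20 = 5960/3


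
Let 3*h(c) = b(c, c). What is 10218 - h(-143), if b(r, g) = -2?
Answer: 30656/3 ≈ 10219.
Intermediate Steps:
h(c) = -⅔ (h(c) = (⅓)*(-2) = -⅔)
10218 - h(-143) = 10218 - 1*(-⅔) = 10218 + ⅔ = 30656/3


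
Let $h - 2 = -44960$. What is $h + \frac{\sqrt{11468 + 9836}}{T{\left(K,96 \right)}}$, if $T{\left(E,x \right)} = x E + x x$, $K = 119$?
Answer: $-44958 + \frac{\sqrt{5326}}{10320} \approx -44958.0$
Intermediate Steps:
$h = -44958$ ($h = 2 - 44960 = -44958$)
$T{\left(E,x \right)} = x^{2} + E x$ ($T{\left(E,x \right)} = E x + x^{2} = x^{2} + E x$)
$h + \frac{\sqrt{11468 + 9836}}{T{\left(K,96 \right)}} = -44958 + \frac{\sqrt{11468 + 9836}}{96 \left(119 + 96\right)} = -44958 + \frac{\sqrt{21304}}{96 \cdot 215} = -44958 + \frac{2 \sqrt{5326}}{20640} = -44958 + 2 \sqrt{5326} \cdot \frac{1}{20640} = -44958 + \frac{\sqrt{5326}}{10320}$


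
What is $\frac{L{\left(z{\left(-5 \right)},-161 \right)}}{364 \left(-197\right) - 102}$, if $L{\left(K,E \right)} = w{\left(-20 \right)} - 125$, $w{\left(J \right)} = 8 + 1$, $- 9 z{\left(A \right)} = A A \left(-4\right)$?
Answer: $\frac{58}{35905} \approx 0.0016154$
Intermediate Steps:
$z{\left(A \right)} = \frac{4 A^{2}}{9}$ ($z{\left(A \right)} = - \frac{A A \left(-4\right)}{9} = - \frac{A \left(- 4 A\right)}{9} = - \frac{\left(-4\right) A^{2}}{9} = \frac{4 A^{2}}{9}$)
$w{\left(J \right)} = 9$
$L{\left(K,E \right)} = -116$ ($L{\left(K,E \right)} = 9 - 125 = -116$)
$\frac{L{\left(z{\left(-5 \right)},-161 \right)}}{364 \left(-197\right) - 102} = - \frac{116}{364 \left(-197\right) - 102} = - \frac{116}{-71708 - 102} = - \frac{116}{-71810} = \left(-116\right) \left(- \frac{1}{71810}\right) = \frac{58}{35905}$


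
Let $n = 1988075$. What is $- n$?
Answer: $-1988075$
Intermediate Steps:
$- n = \left(-1\right) 1988075 = -1988075$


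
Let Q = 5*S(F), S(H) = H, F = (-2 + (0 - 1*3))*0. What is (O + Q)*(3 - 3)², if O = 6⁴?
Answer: 0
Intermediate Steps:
F = 0 (F = (-2 + (0 - 3))*0 = (-2 - 3)*0 = -5*0 = 0)
Q = 0 (Q = 5*0 = 0)
O = 1296
(O + Q)*(3 - 3)² = (1296 + 0)*(3 - 3)² = 1296*0² = 1296*0 = 0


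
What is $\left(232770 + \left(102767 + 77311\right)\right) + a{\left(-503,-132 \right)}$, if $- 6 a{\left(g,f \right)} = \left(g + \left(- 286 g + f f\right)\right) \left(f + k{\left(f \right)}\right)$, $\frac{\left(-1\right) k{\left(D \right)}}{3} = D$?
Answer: $-6661428$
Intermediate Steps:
$k{\left(D \right)} = - 3 D$
$a{\left(g,f \right)} = \frac{f \left(f^{2} - 285 g\right)}{3}$ ($a{\left(g,f \right)} = - \frac{\left(g + \left(- 286 g + f f\right)\right) \left(f - 3 f\right)}{6} = - \frac{\left(g + \left(- 286 g + f^{2}\right)\right) \left(- 2 f\right)}{6} = - \frac{\left(g + \left(f^{2} - 286 g\right)\right) \left(- 2 f\right)}{6} = - \frac{\left(f^{2} - 285 g\right) \left(- 2 f\right)}{6} = - \frac{\left(-2\right) f \left(f^{2} - 285 g\right)}{6} = \frac{f \left(f^{2} - 285 g\right)}{3}$)
$\left(232770 + \left(102767 + 77311\right)\right) + a{\left(-503,-132 \right)} = \left(232770 + \left(102767 + 77311\right)\right) + \frac{1}{3} \left(-132\right) \left(\left(-132\right)^{2} - -143355\right) = \left(232770 + 180078\right) + \frac{1}{3} \left(-132\right) \left(17424 + 143355\right) = 412848 + \frac{1}{3} \left(-132\right) 160779 = 412848 - 7074276 = -6661428$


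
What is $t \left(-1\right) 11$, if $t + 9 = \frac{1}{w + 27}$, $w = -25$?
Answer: $\frac{187}{2} \approx 93.5$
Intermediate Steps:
$t = - \frac{17}{2}$ ($t = -9 + \frac{1}{-25 + 27} = -9 + \frac{1}{2} = - \frac{17}{2} \approx -8.5$)
$t \left(-1\right) 11 = \left(- \frac{17}{2}\right) \left(-1\right) 11 = \frac{17}{2} \cdot 11 = \frac{187}{2}$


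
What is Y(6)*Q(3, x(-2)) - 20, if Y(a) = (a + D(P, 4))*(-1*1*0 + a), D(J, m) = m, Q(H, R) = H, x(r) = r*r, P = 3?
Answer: 160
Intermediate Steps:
x(r) = r²
Y(a) = a*(4 + a) (Y(a) = (a + 4)*(-1*1*0 + a) = (4 + a)*(-1*0 + a) = (4 + a)*(0 + a) = (4 + a)*a = a*(4 + a))
Y(6)*Q(3, x(-2)) - 20 = (6*(4 + 6))*3 - 20 = (6*10)*3 - 20 = 60*3 - 20 = 180 - 20 = 160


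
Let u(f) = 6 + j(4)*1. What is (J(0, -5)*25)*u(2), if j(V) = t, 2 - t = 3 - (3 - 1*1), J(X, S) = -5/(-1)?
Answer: 875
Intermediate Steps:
J(X, S) = 5 (J(X, S) = -5*(-1) = 5)
t = 1 (t = 2 - (3 - (3 - 1*1)) = 2 - (3 - (3 - 1)) = 2 - (3 - 1*2) = 2 - (3 - 2) = 2 - 1*1 = 2 - 1 = 1)
j(V) = 1
u(f) = 7 (u(f) = 6 + 1*1 = 6 + 1 = 7)
(J(0, -5)*25)*u(2) = (5*25)*7 = 125*7 = 875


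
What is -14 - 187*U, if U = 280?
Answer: -52374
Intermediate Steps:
-14 - 187*U = -14 - 187*280 = -14 - 52360 = -52374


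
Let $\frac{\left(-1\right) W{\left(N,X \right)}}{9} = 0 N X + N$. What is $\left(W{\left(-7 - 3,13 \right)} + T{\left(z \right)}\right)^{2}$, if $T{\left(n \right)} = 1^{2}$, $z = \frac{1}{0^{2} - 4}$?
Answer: $8281$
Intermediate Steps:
$z = - \frac{1}{4}$ ($z = \frac{1}{0 - 4} = \frac{1}{-4} = - \frac{1}{4} \approx -0.25$)
$T{\left(n \right)} = 1$
$W{\left(N,X \right)} = - 9 N$ ($W{\left(N,X \right)} = - 9 \left(0 N X + N\right) = - 9 \left(0 X + N\right) = - 9 \left(0 + N\right) = - 9 N$)
$\left(W{\left(-7 - 3,13 \right)} + T{\left(z \right)}\right)^{2} = \left(- 9 \left(-7 - 3\right) + 1\right)^{2} = \left(\left(-9\right) \left(-10\right) + 1\right)^{2} = \left(90 + 1\right)^{2} = 91^{2} = 8281$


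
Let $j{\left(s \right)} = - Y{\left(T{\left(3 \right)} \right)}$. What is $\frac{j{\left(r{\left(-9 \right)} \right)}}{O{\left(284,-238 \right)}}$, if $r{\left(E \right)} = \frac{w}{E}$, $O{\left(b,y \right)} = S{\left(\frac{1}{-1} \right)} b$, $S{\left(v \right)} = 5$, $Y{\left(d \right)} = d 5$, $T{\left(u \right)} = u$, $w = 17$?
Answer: $- \frac{3}{284} \approx -0.010563$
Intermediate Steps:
$Y{\left(d \right)} = 5 d$
$O{\left(b,y \right)} = 5 b$
$r{\left(E \right)} = \frac{17}{E}$
$j{\left(s \right)} = -15$ ($j{\left(s \right)} = - 5 \cdot 3 = \left(-1\right) 15 = -15$)
$\frac{j{\left(r{\left(-9 \right)} \right)}}{O{\left(284,-238 \right)}} = - \frac{15}{5 \cdot 284} = - \frac{15}{1420} = \left(-15\right) \frac{1}{1420} = - \frac{3}{284}$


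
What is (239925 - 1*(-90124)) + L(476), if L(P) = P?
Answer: 330525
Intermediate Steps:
(239925 - 1*(-90124)) + L(476) = (239925 - 1*(-90124)) + 476 = (239925 + 90124) + 476 = 330049 + 476 = 330525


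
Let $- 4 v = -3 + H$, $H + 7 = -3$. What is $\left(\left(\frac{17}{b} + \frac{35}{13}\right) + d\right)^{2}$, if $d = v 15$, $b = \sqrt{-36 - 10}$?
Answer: $\frac{164188647}{62192} - \frac{45475 i \sqrt{46}}{1196} \approx 2640.0 - 257.88 i$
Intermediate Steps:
$H = -10$ ($H = -7 - 3 = -10$)
$b = i \sqrt{46}$ ($b = \sqrt{-46} = i \sqrt{46} \approx 6.7823 i$)
$v = \frac{13}{4}$ ($v = - \frac{-3 - 10}{4} = \left(- \frac{1}{4}\right) \left(-13\right) = \frac{13}{4} \approx 3.25$)
$d = \frac{195}{4}$ ($d = \frac{13}{4} \cdot 15 = \frac{195}{4} \approx 48.75$)
$\left(\left(\frac{17}{b} + \frac{35}{13}\right) + d\right)^{2} = \left(\left(\frac{17}{i \sqrt{46}} + \frac{35}{13}\right) + \frac{195}{4}\right)^{2} = \left(\left(17 \left(- \frac{i \sqrt{46}}{46}\right) + 35 \cdot \frac{1}{13}\right) + \frac{195}{4}\right)^{2} = \left(\left(- \frac{17 i \sqrt{46}}{46} + \frac{35}{13}\right) + \frac{195}{4}\right)^{2} = \left(\left(\frac{35}{13} - \frac{17 i \sqrt{46}}{46}\right) + \frac{195}{4}\right)^{2} = \left(\frac{2675}{52} - \frac{17 i \sqrt{46}}{46}\right)^{2}$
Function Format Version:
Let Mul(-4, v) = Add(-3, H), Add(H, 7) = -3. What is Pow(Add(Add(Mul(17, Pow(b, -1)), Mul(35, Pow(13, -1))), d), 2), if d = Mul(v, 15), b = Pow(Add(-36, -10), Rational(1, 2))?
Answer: Add(Rational(164188647, 62192), Mul(Rational(-45475, 1196), I, Pow(46, Rational(1, 2)))) ≈ Add(2640.0, Mul(-257.88, I))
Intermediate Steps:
H = -10 (H = Add(-7, -3) = -10)
b = Mul(I, Pow(46, Rational(1, 2))) (b = Pow(-46, Rational(1, 2)) = Mul(I, Pow(46, Rational(1, 2))) ≈ Mul(6.7823, I))
v = Rational(13, 4) (v = Mul(Rational(-1, 4), Add(-3, -10)) = Mul(Rational(-1, 4), -13) = Rational(13, 4) ≈ 3.2500)
d = Rational(195, 4) (d = Mul(Rational(13, 4), 15) = Rational(195, 4) ≈ 48.750)
Pow(Add(Add(Mul(17, Pow(b, -1)), Mul(35, Pow(13, -1))), d), 2) = Pow(Add(Add(Mul(17, Pow(Mul(I, Pow(46, Rational(1, 2))), -1)), Mul(35, Pow(13, -1))), Rational(195, 4)), 2) = Pow(Add(Add(Mul(17, Mul(Rational(-1, 46), I, Pow(46, Rational(1, 2)))), Mul(35, Rational(1, 13))), Rational(195, 4)), 2) = Pow(Add(Add(Mul(Rational(-17, 46), I, Pow(46, Rational(1, 2))), Rational(35, 13)), Rational(195, 4)), 2) = Pow(Add(Add(Rational(35, 13), Mul(Rational(-17, 46), I, Pow(46, Rational(1, 2)))), Rational(195, 4)), 2) = Pow(Add(Rational(2675, 52), Mul(Rational(-17, 46), I, Pow(46, Rational(1, 2)))), 2)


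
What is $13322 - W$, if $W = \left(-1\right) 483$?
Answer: $13805$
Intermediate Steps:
$W = -483$
$13322 - W = 13322 - -483 = 13322 + 483 = 13805$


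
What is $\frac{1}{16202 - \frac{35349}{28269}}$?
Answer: $\frac{9423}{152659663} \approx 6.1725 \cdot 10^{-5}$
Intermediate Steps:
$\frac{1}{16202 - \frac{35349}{28269}} = \frac{1}{16202 - \frac{11783}{9423}} = \frac{1}{\frac{152659663}{9423}} = \frac{9423}{152659663}$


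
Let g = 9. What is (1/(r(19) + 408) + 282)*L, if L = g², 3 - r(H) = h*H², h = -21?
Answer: 6761235/296 ≈ 22842.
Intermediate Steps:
r(H) = 3 + 21*H² (r(H) = 3 - (-21)*H² = 3 + 21*H²)
L = 81 (L = 9² = 81)
(1/(r(19) + 408) + 282)*L = (1/((3 + 21*19²) + 408) + 282)*81 = (1/((3 + 21*361) + 408) + 282)*81 = (1/((3 + 7581) + 408) + 282)*81 = (1/(7584 + 408) + 282)*81 = (1/7992 + 282)*81 = (2253745/7992)*81 = 6761235/296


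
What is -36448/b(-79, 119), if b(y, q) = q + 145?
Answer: -4556/33 ≈ -138.06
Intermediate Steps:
b(y, q) = 145 + q
-36448/b(-79, 119) = -36448/(145 + 119) = -36448/264 = -36448*1/264 = -4556/33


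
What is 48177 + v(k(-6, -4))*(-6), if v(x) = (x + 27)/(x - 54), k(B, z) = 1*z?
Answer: 1397202/29 ≈ 48179.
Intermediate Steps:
k(B, z) = z
v(x) = (27 + x)/(-54 + x)
48177 + v(k(-6, -4))*(-6) = 48177 + ((27 - 4)/(-54 - 4))*(-6) = 48177 + (23/(-58))*(-6) = 48177 - 1/58*23*(-6) = 48177 - 23/58*(-6) = 48177 + 69/29 = 1397202/29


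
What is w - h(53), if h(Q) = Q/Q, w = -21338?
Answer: -21339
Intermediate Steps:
h(Q) = 1
w - h(53) = -21338 - 1*1 = -21338 - 1 = -21339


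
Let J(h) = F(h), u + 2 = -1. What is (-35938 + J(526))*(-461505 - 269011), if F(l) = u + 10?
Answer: 26248170396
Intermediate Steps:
u = -3 (u = -2 - 1 = -3)
F(l) = 7 (F(l) = -3 + 10 = 7)
J(h) = 7
(-35938 + J(526))*(-461505 - 269011) = (-35938 + 7)*(-461505 - 269011) = -35931*(-730516) = 26248170396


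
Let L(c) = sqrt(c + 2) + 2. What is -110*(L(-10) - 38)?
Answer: 3960 - 220*I*sqrt(2) ≈ 3960.0 - 311.13*I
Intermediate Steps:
L(c) = 2 + sqrt(2 + c) (L(c) = sqrt(2 + c) + 2 = 2 + sqrt(2 + c))
-110*(L(-10) - 38) = -110*((2 + sqrt(2 - 10)) - 38) = -110*((2 + sqrt(-8)) - 38) = -110*((2 + 2*I*sqrt(2)) - 38) = -110*(-36 + 2*I*sqrt(2)) = 3960 - 220*I*sqrt(2)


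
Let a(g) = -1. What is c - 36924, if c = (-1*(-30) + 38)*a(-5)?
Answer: -36992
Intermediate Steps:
c = -68 (c = (-1*(-30) + 38)*(-1) = (30 + 38)*(-1) = 68*(-1) = -68)
c - 36924 = -68 - 36924 = -36992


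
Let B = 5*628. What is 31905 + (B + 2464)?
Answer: 37509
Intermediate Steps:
B = 3140
31905 + (B + 2464) = 31905 + (3140 + 2464) = 31905 + 5604 = 37509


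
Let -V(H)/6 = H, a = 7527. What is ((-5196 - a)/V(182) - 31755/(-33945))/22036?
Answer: 142027/248654224 ≈ 0.00057118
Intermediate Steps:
V(H) = -6*H
((-5196 - a)/V(182) - 31755/(-33945))/22036 = ((-5196 - 1*7527)/((-6*182)) - 31755/(-33945))/22036 = ((-5196 - 7527)/(-1092) - 31755*(-1/33945))*(1/22036) = (-12723*(-1/1092) + 29/31)*(1/22036) = (4241/364 + 29/31)*(1/22036) = (142027/11284)*(1/22036) = 142027/248654224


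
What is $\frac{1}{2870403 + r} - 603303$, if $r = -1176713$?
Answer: $- \frac{1021808258069}{1693690} \approx -6.033 \cdot 10^{5}$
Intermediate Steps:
$\frac{1}{2870403 + r} - 603303 = \frac{1}{2870403 - 1176713} - 603303 = \frac{1}{1693690} - 603303 = - \frac{1021808258069}{1693690}$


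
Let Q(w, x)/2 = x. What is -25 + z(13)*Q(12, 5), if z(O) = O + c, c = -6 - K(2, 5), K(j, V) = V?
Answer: -5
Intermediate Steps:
Q(w, x) = 2*x
c = -11 (c = -6 - 1*5 = -6 - 5 = -11)
z(O) = -11 + O (z(O) = O - 11 = -11 + O)
-25 + z(13)*Q(12, 5) = -25 + (-11 + 13)*(2*5) = -25 + 2*10 = -25 + 20 = -5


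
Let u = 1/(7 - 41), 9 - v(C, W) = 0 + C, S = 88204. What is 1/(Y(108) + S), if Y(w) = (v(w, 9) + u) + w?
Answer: 34/2999241 ≈ 1.1336e-5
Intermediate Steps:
v(C, W) = 9 - C (v(C, W) = 9 - (0 + C) = 9 - C)
u = -1/34 (u = 1/(-34) = -1/34 ≈ -0.029412)
Y(w) = 305/34 (Y(w) = ((9 - w) - 1/34) + w = (305/34 - w) + w = 305/34)
1/(Y(108) + S) = 1/(305/34 + 88204) = 1/(2999241/34) = 34/2999241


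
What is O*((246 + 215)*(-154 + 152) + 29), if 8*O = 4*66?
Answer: -29469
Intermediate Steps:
O = 33 (O = (4*66)/8 = (⅛)*264 = 33)
O*((246 + 215)*(-154 + 152) + 29) = 33*((246 + 215)*(-154 + 152) + 29) = 33*(461*(-2) + 29) = 33*(-922 + 29) = 33*(-893) = -29469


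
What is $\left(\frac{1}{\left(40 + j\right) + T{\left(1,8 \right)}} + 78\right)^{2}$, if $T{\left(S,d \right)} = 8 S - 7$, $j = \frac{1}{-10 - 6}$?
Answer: $\frac{2611823236}{429025} \approx 6087.8$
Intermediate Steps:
$j = - \frac{1}{16}$ ($j = \frac{1}{-16} = - \frac{1}{16} \approx -0.0625$)
$T{\left(S,d \right)} = -7 + 8 S$
$\left(\frac{1}{\left(40 + j\right) + T{\left(1,8 \right)}} + 78\right)^{2} = \left(\frac{1}{\left(40 - \frac{1}{16}\right) + \left(-7 + 8 \cdot 1\right)} + 78\right)^{2} = \left(\frac{1}{\frac{639}{16} + \left(-7 + 8\right)} + 78\right)^{2} = \left(\frac{1}{\frac{639}{16} + 1} + 78\right)^{2} = \left(\frac{1}{\frac{655}{16}} + 78\right)^{2} = \left(\frac{16}{655} + 78\right)^{2} = \left(\frac{51106}{655}\right)^{2} = \frac{2611823236}{429025}$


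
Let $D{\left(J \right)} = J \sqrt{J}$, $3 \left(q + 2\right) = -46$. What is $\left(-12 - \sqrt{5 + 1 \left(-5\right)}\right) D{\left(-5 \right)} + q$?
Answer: $- \frac{52}{3} + 60 i \sqrt{5} \approx -17.333 + 134.16 i$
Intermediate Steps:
$q = - \frac{52}{3}$ ($q = -2 + \frac{1}{3} \left(-46\right) = -2 - \frac{46}{3} = - \frac{52}{3} \approx -17.333$)
$D{\left(J \right)} = J^{\frac{3}{2}}$
$\left(-12 - \sqrt{5 + 1 \left(-5\right)}\right) D{\left(-5 \right)} + q = \left(-12 - \sqrt{5 + 1 \left(-5\right)}\right) \left(-5\right)^{\frac{3}{2}} - \frac{52}{3} = \left(-12 - \sqrt{5 - 5}\right) \left(- 5 i \sqrt{5}\right) - \frac{52}{3} = \left(-12 - \sqrt{0}\right) \left(- 5 i \sqrt{5}\right) - \frac{52}{3} = \left(-12 - 0\right) \left(- 5 i \sqrt{5}\right) - \frac{52}{3} = \left(-12 + 0\right) \left(- 5 i \sqrt{5}\right) - \frac{52}{3} = - 12 \left(- 5 i \sqrt{5}\right) - \frac{52}{3} = 60 i \sqrt{5} - \frac{52}{3} = - \frac{52}{3} + 60 i \sqrt{5}$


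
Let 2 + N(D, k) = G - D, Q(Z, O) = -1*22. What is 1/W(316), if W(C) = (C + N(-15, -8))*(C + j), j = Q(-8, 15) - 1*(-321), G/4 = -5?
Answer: 1/190035 ≈ 5.2622e-6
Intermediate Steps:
Q(Z, O) = -22
G = -20 (G = 4*(-5) = -20)
j = 299 (j = -22 - 1*(-321) = -22 + 321 = 299)
N(D, k) = -22 - D (N(D, k) = -2 + (-20 - D) = -22 - D)
W(C) = (-7 + C)*(299 + C) (W(C) = (C + (-22 - 1*(-15)))*(C + 299) = (C + (-22 + 15))*(299 + C) = (C - 7)*(299 + C) = (-7 + C)*(299 + C))
1/W(316) = 1/(-2093 + 316² + 292*316) = 1/(-2093 + 99856 + 92272) = 1/190035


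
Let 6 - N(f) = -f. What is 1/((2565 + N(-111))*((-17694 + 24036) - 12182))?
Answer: -1/14366400 ≈ -6.9607e-8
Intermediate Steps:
N(f) = 6 + f (N(f) = 6 - (-1)*f = 6 + f)
1/((2565 + N(-111))*((-17694 + 24036) - 12182)) = 1/((2565 + (6 - 111))*((-17694 + 24036) - 12182)) = 1/((2565 - 105)*(6342 - 12182)) = 1/(2460*(-5840)) = (1/2460)*(-1/5840) = -1/14366400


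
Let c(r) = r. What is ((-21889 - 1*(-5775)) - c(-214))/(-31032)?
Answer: 1325/2586 ≈ 0.51237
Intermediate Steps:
((-21889 - 1*(-5775)) - c(-214))/(-31032) = ((-21889 - 1*(-5775)) - 1*(-214))/(-31032) = ((-21889 + 5775) + 214)*(-1/31032) = (-16114 + 214)*(-1/31032) = -15900*(-1/31032) = 1325/2586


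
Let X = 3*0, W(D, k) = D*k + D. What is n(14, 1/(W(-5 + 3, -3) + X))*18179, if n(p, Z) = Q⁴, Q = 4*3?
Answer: 376959744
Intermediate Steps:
W(D, k) = D + D*k
Q = 12
X = 0
n(p, Z) = 20736 (n(p, Z) = 12⁴ = 20736)
n(14, 1/(W(-5 + 3, -3) + X))*18179 = 20736*18179 = 376959744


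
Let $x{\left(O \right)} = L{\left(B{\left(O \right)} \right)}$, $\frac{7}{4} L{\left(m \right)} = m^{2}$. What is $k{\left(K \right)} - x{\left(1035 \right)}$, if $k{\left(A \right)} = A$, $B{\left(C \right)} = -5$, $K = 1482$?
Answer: $\frac{10274}{7} \approx 1467.7$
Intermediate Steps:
$L{\left(m \right)} = \frac{4 m^{2}}{7}$
$x{\left(O \right)} = \frac{100}{7}$ ($x{\left(O \right)} = \frac{4 \left(-5\right)^{2}}{7} = \frac{4}{7} \cdot 25 = \frac{100}{7}$)
$k{\left(K \right)} - x{\left(1035 \right)} = 1482 - \frac{100}{7} = \frac{10274}{7}$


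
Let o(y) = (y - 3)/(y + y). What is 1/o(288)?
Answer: 192/95 ≈ 2.0211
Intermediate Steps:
o(y) = (-3 + y)/(2*y) (o(y) = (-3 + y)/((2*y)) = (-3 + y)*(1/(2*y)) = (-3 + y)/(2*y))
1/o(288) = 1/((½)*(-3 + 288)/288) = 1/((½)*(1/288)*285) = 1/(95/192) = 192/95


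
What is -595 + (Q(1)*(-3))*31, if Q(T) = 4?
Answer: -967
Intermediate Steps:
-595 + (Q(1)*(-3))*31 = -595 + (4*(-3))*31 = -595 - 12*31 = -595 - 372 = -967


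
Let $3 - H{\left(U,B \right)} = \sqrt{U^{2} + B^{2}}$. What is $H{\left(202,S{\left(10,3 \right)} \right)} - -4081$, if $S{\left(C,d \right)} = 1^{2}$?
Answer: $4084 - \sqrt{40805} \approx 3882.0$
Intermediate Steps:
$S{\left(C,d \right)} = 1$
$H{\left(U,B \right)} = 3 - \sqrt{B^{2} + U^{2}}$ ($H{\left(U,B \right)} = 3 - \sqrt{U^{2} + B^{2}} = 3 - \sqrt{B^{2} + U^{2}}$)
$H{\left(202,S{\left(10,3 \right)} \right)} - -4081 = \left(3 - \sqrt{1^{2} + 202^{2}}\right) - -4081 = \left(3 - \sqrt{1 + 40804}\right) + \left(-99 + 4180\right) = \left(3 - \sqrt{40805}\right) + 4081 = 4084 - \sqrt{40805}$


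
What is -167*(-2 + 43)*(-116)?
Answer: 794252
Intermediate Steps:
-167*(-2 + 43)*(-116) = -167*41*(-116) = -6847*(-116) = 794252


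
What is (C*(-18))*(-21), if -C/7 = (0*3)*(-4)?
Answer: 0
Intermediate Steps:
C = 0 (C = -7*0*3*(-4) = -0*(-4) = -7*0 = 0)
(C*(-18))*(-21) = (0*(-18))*(-21) = 0*(-21) = 0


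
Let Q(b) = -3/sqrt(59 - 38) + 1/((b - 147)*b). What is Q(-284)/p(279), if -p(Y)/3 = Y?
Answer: -1/102452148 + sqrt(21)/5859 ≈ 0.00078213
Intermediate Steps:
Q(b) = -sqrt(21)/7 + 1/(b*(-147 + b)) (Q(b) = -3*sqrt(21)/21 + 1/((-147 + b)*b) = -sqrt(21)/7 + 1/(b*(-147 + b)))
p(Y) = -3*Y
Q(-284)/p(279) = ((1/7)*(7 - 1*sqrt(21)*(-284)**2 + 147*(-284)*sqrt(21))/(-284*(-147 - 284)))/((-3*279)) = ((1/7)*(-1/284)*(7 - 1*sqrt(21)*80656 - 41748*sqrt(21))/(-431))/(-837) = ((1/7)*(-1/284)*(-1/431)*(7 - 80656*sqrt(21) - 41748*sqrt(21)))*(-1/837) = ((1/7)*(-1/284)*(-1/431)*(7 - 122404*sqrt(21)))*(-1/837) = (1/122404 - sqrt(21)/7)*(-1/837) = -1/102452148 + sqrt(21)/5859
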